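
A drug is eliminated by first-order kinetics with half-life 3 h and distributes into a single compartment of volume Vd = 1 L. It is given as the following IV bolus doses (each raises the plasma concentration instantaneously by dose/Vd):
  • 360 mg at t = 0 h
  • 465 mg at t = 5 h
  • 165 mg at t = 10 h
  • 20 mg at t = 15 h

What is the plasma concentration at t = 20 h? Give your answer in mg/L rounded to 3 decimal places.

k = ln 2 / 3 = 0.23105 per h
Dose 1 (360 mg at t=0 h): 360·exp(−0.23105·20) = 3.544 mg/L
Dose 2 (465 mg at t=5 h): 465·exp(−0.23105·15) = 14.531 mg/L
Dose 3 (165 mg at t=10 h): 165·exp(−0.23105·10) = 16.370 mg/L
Dose 4 (20 mg at t=15 h): 20·exp(−0.23105·5) = 6.300 mg/L
C(20) = 3.544 + 14.531 + 16.370 + 6.300 = 40.744 mg/L

40.744 mg/L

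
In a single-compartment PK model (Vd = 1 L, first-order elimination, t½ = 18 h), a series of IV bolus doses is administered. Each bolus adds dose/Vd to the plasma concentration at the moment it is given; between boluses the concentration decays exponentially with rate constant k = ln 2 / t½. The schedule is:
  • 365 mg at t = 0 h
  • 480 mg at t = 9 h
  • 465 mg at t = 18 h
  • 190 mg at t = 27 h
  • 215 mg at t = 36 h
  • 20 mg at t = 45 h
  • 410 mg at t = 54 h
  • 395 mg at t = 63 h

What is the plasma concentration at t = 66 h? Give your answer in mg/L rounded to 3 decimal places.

884.565 mg/L

k = ln 2 / 18 = 0.03851 per h
Dose 1 (365 mg at t=0 h): 365·exp(−0.03851·66) = 28.742 mg/L
Dose 2 (480 mg at t=9 h): 480·exp(−0.03851·57) = 53.454 mg/L
Dose 3 (465 mg at t=18 h): 465·exp(−0.03851·48) = 73.233 mg/L
Dose 4 (190 mg at t=27 h): 190·exp(−0.03851·39) = 42.318 mg/L
Dose 5 (215 mg at t=36 h): 215·exp(−0.03851·30) = 67.721 mg/L
Dose 6 (20 mg at t=45 h): 20·exp(−0.03851·21) = 8.909 mg/L
Dose 7 (410 mg at t=54 h): 410·exp(−0.03851·12) = 258.284 mg/L
Dose 8 (395 mg at t=63 h): 395·exp(−0.03851·3) = 351.905 mg/L
C(66) = 28.742 + 53.454 + 73.233 + 42.318 + 67.721 + 8.909 + 258.284 + 351.905 = 884.565 mg/L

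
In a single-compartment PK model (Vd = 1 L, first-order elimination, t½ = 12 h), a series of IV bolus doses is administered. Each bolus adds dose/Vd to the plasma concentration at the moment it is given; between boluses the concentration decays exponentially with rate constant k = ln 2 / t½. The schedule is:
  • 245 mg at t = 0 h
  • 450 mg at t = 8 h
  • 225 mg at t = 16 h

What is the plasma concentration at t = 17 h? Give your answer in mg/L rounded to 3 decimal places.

571.715 mg/L

k = ln 2 / 12 = 0.05776 per h
Dose 1 (245 mg at t=0 h): 245·exp(−0.05776·17) = 91.771 mg/L
Dose 2 (450 mg at t=8 h): 450·exp(−0.05776·9) = 267.572 mg/L
Dose 3 (225 mg at t=16 h): 225·exp(−0.05776·1) = 212.372 mg/L
C(17) = 91.771 + 267.572 + 212.372 = 571.715 mg/L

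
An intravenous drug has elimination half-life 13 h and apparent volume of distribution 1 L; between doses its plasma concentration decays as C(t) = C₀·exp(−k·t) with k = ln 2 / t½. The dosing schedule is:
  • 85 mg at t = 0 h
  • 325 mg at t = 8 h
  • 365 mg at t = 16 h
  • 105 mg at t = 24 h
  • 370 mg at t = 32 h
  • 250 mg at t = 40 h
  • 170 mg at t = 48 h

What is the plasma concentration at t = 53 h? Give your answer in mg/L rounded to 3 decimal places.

483.645 mg/L

k = ln 2 / 13 = 0.05332 per h
Dose 1 (85 mg at t=0 h): 85·exp(−0.05332·53) = 5.037 mg/L
Dose 2 (325 mg at t=8 h): 325·exp(−0.05332·45) = 29.502 mg/L
Dose 3 (365 mg at t=16 h): 365·exp(−0.05332·37) = 50.759 mg/L
Dose 4 (105 mg at t=24 h): 105·exp(−0.05332·29) = 22.370 mg/L
Dose 5 (370 mg at t=32 h): 370·exp(−0.05332·21) = 120.760 mg/L
Dose 6 (250 mg at t=40 h): 250·exp(−0.05332·13) = 125.000 mg/L
Dose 7 (170 mg at t=48 h): 170·exp(−0.05332·5) = 130.217 mg/L
C(53) = 5.037 + 29.502 + 50.759 + 22.370 + 120.760 + 125.000 + 130.217 = 483.645 mg/L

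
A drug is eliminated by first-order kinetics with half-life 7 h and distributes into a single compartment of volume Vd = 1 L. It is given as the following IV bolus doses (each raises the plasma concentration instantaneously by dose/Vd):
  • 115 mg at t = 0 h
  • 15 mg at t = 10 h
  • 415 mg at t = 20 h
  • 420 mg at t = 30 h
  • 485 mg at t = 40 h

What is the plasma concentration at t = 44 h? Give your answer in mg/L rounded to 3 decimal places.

471.915 mg/L

k = ln 2 / 7 = 0.09902 per h
Dose 1 (115 mg at t=0 h): 115·exp(−0.09902·44) = 1.474 mg/L
Dose 2 (15 mg at t=10 h): 15·exp(−0.09902·34) = 0.518 mg/L
Dose 3 (415 mg at t=20 h): 415·exp(−0.09902·24) = 38.543 mg/L
Dose 4 (420 mg at t=30 h): 420·exp(−0.09902·14) = 105.000 mg/L
Dose 5 (485 mg at t=40 h): 485·exp(−0.09902·4) = 326.381 mg/L
C(44) = 1.474 + 0.518 + 38.543 + 105.000 + 326.381 = 471.915 mg/L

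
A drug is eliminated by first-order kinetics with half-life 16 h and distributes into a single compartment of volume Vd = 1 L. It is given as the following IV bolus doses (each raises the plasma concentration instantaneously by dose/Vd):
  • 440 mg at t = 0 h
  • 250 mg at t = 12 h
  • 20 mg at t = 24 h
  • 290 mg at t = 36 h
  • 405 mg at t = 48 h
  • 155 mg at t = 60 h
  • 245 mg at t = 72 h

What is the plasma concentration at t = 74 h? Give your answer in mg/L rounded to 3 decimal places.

533.554 mg/L

k = ln 2 / 16 = 0.04332 per h
Dose 1 (440 mg at t=0 h): 440·exp(−0.04332·74) = 17.832 mg/L
Dose 2 (250 mg at t=12 h): 250·exp(−0.04332·62) = 17.039 mg/L
Dose 3 (20 mg at t=24 h): 20·exp(−0.04332·50) = 2.293 mg/L
Dose 4 (290 mg at t=36 h): 290·exp(−0.04332·38) = 55.905 mg/L
Dose 5 (405 mg at t=48 h): 405·exp(−0.04332·26) = 131.305 mg/L
Dose 6 (155 mg at t=60 h): 155·exp(−0.04332·14) = 84.514 mg/L
Dose 7 (245 mg at t=72 h): 245·exp(−0.04332·2) = 224.666 mg/L
C(74) = 17.832 + 17.039 + 2.293 + 55.905 + 131.305 + 84.514 + 224.666 = 533.554 mg/L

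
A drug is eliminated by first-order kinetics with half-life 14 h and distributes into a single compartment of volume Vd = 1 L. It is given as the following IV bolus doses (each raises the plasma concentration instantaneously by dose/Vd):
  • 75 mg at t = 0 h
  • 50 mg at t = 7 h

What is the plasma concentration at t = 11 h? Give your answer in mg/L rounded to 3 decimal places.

84.522 mg/L

k = ln 2 / 14 = 0.04951 per h
Dose 1 (75 mg at t=0 h): 75·exp(−0.04951·11) = 43.505 mg/L
Dose 2 (50 mg at t=7 h): 50·exp(−0.04951·4) = 41.017 mg/L
C(11) = 43.505 + 41.017 = 84.522 mg/L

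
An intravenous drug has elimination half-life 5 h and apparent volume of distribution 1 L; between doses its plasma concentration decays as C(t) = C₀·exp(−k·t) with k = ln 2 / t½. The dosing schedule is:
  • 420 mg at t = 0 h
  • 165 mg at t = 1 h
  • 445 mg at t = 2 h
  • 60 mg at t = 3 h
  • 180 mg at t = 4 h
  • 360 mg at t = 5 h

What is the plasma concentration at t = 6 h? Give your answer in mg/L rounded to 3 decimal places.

k = ln 2 / 5 = 0.13863 per h
Dose 1 (420 mg at t=0 h): 420·exp(−0.13863·6) = 182.816 mg/L
Dose 2 (165 mg at t=1 h): 165·exp(−0.13863·5) = 82.500 mg/L
Dose 3 (445 mg at t=2 h): 445·exp(−0.13863·4) = 255.585 mg/L
Dose 4 (60 mg at t=3 h): 60·exp(−0.13863·3) = 39.585 mg/L
Dose 5 (180 mg at t=4 h): 180·exp(−0.13863·2) = 136.414 mg/L
Dose 6 (360 mg at t=5 h): 360·exp(−0.13863·1) = 313.398 mg/L
C(6) = 182.816 + 82.500 + 255.585 + 39.585 + 136.414 + 313.398 = 1010.299 mg/L

1010.299 mg/L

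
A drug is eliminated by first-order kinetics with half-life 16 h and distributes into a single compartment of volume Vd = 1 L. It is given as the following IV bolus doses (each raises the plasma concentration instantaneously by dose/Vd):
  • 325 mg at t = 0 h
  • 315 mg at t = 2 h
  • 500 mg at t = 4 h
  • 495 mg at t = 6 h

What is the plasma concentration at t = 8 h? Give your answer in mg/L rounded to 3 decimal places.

k = ln 2 / 16 = 0.04332 per h
Dose 1 (325 mg at t=0 h): 325·exp(−0.04332·8) = 229.810 mg/L
Dose 2 (315 mg at t=2 h): 315·exp(−0.04332·6) = 242.898 mg/L
Dose 3 (500 mg at t=4 h): 500·exp(−0.04332·4) = 420.448 mg/L
Dose 4 (495 mg at t=6 h): 495·exp(−0.04332·2) = 453.917 mg/L
C(8) = 229.810 + 242.898 + 420.448 + 453.917 = 1347.073 mg/L

1347.073 mg/L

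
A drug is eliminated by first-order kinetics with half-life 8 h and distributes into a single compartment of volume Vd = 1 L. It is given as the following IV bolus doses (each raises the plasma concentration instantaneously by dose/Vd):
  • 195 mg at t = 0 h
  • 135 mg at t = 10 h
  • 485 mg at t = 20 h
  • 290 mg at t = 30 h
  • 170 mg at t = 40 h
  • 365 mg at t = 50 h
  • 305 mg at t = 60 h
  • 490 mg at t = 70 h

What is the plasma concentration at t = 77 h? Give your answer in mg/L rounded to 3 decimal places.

k = ln 2 / 8 = 0.08664 per h
Dose 1 (195 mg at t=0 h): 195·exp(−0.08664·77) = 0.247 mg/L
Dose 2 (135 mg at t=10 h): 135·exp(−0.08664·67) = 0.407 mg/L
Dose 3 (485 mg at t=20 h): 485·exp(−0.08664·57) = 3.475 mg/L
Dose 4 (290 mg at t=30 h): 290·exp(−0.08664·47) = 4.941 mg/L
Dose 5 (170 mg at t=40 h): 170·exp(−0.08664·37) = 6.889 mg/L
Dose 6 (365 mg at t=50 h): 365·exp(−0.08664·27) = 35.182 mg/L
Dose 7 (305 mg at t=60 h): 305·exp(−0.08664·17) = 69.922 mg/L
Dose 8 (490 mg at t=70 h): 490·exp(−0.08664·7) = 267.174 mg/L
C(77) = 0.247 + 0.407 + 3.475 + 4.941 + 6.889 + 35.182 + 69.922 + 267.174 = 388.237 mg/L

388.237 mg/L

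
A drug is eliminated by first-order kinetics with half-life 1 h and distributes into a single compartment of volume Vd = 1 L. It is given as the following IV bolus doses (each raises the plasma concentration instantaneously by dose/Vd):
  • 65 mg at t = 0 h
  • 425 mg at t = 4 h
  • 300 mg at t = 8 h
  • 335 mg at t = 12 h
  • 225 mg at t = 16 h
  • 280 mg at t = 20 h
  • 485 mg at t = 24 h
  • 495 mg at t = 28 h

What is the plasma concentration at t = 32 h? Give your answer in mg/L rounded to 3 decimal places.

k = ln 2 / 1 = 0.69315 per h
Dose 1 (65 mg at t=0 h): 65·exp(−0.69315·32) = 0.000 mg/L
Dose 2 (425 mg at t=4 h): 425·exp(−0.69315·28) = 0.000 mg/L
Dose 3 (300 mg at t=8 h): 300·exp(−0.69315·24) = 0.000 mg/L
Dose 4 (335 mg at t=12 h): 335·exp(−0.69315·20) = 0.000 mg/L
Dose 5 (225 mg at t=16 h): 225·exp(−0.69315·16) = 0.003 mg/L
Dose 6 (280 mg at t=20 h): 280·exp(−0.69315·12) = 0.068 mg/L
Dose 7 (485 mg at t=24 h): 485·exp(−0.69315·8) = 1.895 mg/L
Dose 8 (495 mg at t=28 h): 495·exp(−0.69315·4) = 30.938 mg/L
C(32) = 0.000 + 0.000 + 0.000 + 0.000 + 0.003 + 0.068 + 1.895 + 30.938 = 32.904 mg/L

32.904 mg/L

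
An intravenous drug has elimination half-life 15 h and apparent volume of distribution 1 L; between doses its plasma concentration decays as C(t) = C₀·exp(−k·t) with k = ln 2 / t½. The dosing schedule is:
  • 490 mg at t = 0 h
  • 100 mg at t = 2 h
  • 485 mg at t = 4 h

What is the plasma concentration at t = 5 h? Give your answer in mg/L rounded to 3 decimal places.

939.066 mg/L

k = ln 2 / 15 = 0.04621 per h
Dose 1 (490 mg at t=0 h): 490·exp(−0.04621·5) = 388.913 mg/L
Dose 2 (100 mg at t=2 h): 100·exp(−0.04621·3) = 87.055 mg/L
Dose 3 (485 mg at t=4 h): 485·exp(−0.04621·1) = 463.098 mg/L
C(5) = 388.913 + 87.055 + 463.098 = 939.066 mg/L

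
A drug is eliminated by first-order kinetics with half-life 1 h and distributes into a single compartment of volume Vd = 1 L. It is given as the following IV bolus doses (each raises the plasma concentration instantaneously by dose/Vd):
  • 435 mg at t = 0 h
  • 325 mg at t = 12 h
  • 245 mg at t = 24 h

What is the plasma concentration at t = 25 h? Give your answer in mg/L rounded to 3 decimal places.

122.540 mg/L

k = ln 2 / 1 = 0.69315 per h
Dose 1 (435 mg at t=0 h): 435·exp(−0.69315·25) = 0.000 mg/L
Dose 2 (325 mg at t=12 h): 325·exp(−0.69315·13) = 0.040 mg/L
Dose 3 (245 mg at t=24 h): 245·exp(−0.69315·1) = 122.500 mg/L
C(25) = 0.000 + 0.040 + 122.500 = 122.540 mg/L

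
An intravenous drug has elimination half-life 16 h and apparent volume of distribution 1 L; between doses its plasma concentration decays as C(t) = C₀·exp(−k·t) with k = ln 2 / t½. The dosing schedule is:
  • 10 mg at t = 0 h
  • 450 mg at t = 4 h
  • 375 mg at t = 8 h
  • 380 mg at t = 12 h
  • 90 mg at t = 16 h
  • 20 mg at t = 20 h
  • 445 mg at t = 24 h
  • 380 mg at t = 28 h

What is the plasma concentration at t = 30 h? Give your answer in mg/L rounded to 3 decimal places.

k = ln 2 / 16 = 0.04332 per h
Dose 1 (10 mg at t=0 h): 10·exp(−0.04332·30) = 2.726 mg/L
Dose 2 (450 mg at t=4 h): 450·exp(−0.04332·26) = 145.894 mg/L
Dose 3 (375 mg at t=8 h): 375·exp(−0.04332·22) = 144.582 mg/L
Dose 4 (380 mg at t=12 h): 380·exp(−0.04332·18) = 174.231 mg/L
Dose 5 (90 mg at t=16 h): 90·exp(−0.04332·14) = 49.073 mg/L
Dose 6 (20 mg at t=20 h): 20·exp(−0.04332·10) = 12.968 mg/L
Dose 7 (445 mg at t=24 h): 445·exp(−0.04332·6) = 343.142 mg/L
Dose 8 (380 mg at t=28 h): 380·exp(−0.04332·2) = 348.462 mg/L
C(30) = 2.726 + 145.894 + 144.582 + 174.231 + 49.073 + 12.968 + 343.142 + 348.462 = 1221.078 mg/L

1221.078 mg/L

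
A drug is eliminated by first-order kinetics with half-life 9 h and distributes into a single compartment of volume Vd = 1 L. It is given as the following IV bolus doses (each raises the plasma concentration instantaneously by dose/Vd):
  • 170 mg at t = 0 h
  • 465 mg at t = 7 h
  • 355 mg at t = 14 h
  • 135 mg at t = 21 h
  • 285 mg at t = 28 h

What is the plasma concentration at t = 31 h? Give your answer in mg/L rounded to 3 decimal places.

k = ln 2 / 9 = 0.07702 per h
Dose 1 (170 mg at t=0 h): 170·exp(−0.07702·31) = 15.616 mg/L
Dose 2 (465 mg at t=7 h): 465·exp(−0.07702·24) = 73.233 mg/L
Dose 3 (355 mg at t=14 h): 355·exp(−0.07702·17) = 95.855 mg/L
Dose 4 (135 mg at t=21 h): 135·exp(−0.07702·10) = 62.497 mg/L
Dose 5 (285 mg at t=28 h): 285·exp(−0.07702·3) = 226.205 mg/L
C(31) = 15.616 + 73.233 + 95.855 + 62.497 + 226.205 = 473.405 mg/L

473.405 mg/L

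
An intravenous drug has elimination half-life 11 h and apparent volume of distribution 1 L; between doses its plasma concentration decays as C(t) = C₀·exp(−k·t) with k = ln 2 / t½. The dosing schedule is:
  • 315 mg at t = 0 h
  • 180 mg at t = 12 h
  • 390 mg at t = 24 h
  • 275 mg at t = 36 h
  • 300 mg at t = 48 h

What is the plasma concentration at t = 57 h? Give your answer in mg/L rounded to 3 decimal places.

k = ln 2 / 11 = 0.06301 per h
Dose 1 (315 mg at t=0 h): 315·exp(−0.06301·57) = 8.678 mg/L
Dose 2 (180 mg at t=12 h): 180·exp(−0.06301·45) = 10.563 mg/L
Dose 3 (390 mg at t=24 h): 390·exp(−0.06301·33) = 48.750 mg/L
Dose 4 (275 mg at t=36 h): 275·exp(−0.06301·21) = 73.222 mg/L
Dose 5 (300 mg at t=48 h): 300·exp(−0.06301·9) = 170.147 mg/L
C(57) = 8.678 + 10.563 + 48.750 + 73.222 + 170.147 = 311.360 mg/L

311.360 mg/L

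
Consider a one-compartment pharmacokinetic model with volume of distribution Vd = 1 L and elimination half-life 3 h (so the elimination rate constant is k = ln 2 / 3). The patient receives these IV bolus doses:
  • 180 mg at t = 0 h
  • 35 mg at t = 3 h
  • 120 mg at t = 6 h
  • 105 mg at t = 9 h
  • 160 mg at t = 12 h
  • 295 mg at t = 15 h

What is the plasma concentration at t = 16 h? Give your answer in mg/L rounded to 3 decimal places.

336.579 mg/L

k = ln 2 / 3 = 0.23105 per h
Dose 1 (180 mg at t=0 h): 180·exp(−0.23105·16) = 4.465 mg/L
Dose 2 (35 mg at t=3 h): 35·exp(−0.23105·13) = 1.736 mg/L
Dose 3 (120 mg at t=6 h): 120·exp(−0.23105·10) = 11.906 mg/L
Dose 4 (105 mg at t=9 h): 105·exp(−0.23105·7) = 20.835 mg/L
Dose 5 (160 mg at t=12 h): 160·exp(−0.23105·4) = 63.496 mg/L
Dose 6 (295 mg at t=15 h): 295·exp(−0.23105·1) = 234.142 mg/L
C(16) = 4.465 + 1.736 + 11.906 + 20.835 + 63.496 + 234.142 = 336.579 mg/L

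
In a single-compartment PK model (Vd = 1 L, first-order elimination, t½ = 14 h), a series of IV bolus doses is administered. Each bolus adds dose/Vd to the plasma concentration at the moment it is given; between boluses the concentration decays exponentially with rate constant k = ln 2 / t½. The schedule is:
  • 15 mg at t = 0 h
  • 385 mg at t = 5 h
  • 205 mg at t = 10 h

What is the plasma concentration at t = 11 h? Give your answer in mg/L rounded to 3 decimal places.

k = ln 2 / 14 = 0.04951 per h
Dose 1 (15 mg at t=0 h): 15·exp(−0.04951·11) = 8.701 mg/L
Dose 2 (385 mg at t=5 h): 385·exp(−0.04951·6) = 286.054 mg/L
Dose 3 (205 mg at t=10 h): 205·exp(−0.04951·1) = 195.098 mg/L
C(11) = 8.701 + 286.054 + 195.098 = 489.852 mg/L

489.852 mg/L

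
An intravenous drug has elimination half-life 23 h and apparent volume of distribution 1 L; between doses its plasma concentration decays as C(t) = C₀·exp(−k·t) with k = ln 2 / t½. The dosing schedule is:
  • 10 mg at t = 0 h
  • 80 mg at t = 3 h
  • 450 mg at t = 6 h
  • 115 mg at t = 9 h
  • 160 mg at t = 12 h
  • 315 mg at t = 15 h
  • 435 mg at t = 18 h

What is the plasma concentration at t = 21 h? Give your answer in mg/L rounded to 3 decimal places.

k = ln 2 / 23 = 0.03014 per h
Dose 1 (10 mg at t=0 h): 10·exp(−0.03014·21) = 5.311 mg/L
Dose 2 (80 mg at t=3 h): 80·exp(−0.03014·18) = 46.505 mg/L
Dose 3 (450 mg at t=6 h): 450·exp(−0.03014·15) = 286.344 mg/L
Dose 4 (115 mg at t=9 h): 115·exp(−0.03014·12) = 80.101 mg/L
Dose 5 (160 mg at t=12 h): 160·exp(−0.03014·9) = 121.990 mg/L
Dose 6 (315 mg at t=15 h): 315·exp(−0.03014·6) = 262.894 mg/L
Dose 7 (435 mg at t=18 h): 435·exp(−0.03014·3) = 397.397 mg/L
C(21) = 5.311 + 46.505 + 286.344 + 80.101 + 121.990 + 262.894 + 397.397 = 1200.543 mg/L

1200.543 mg/L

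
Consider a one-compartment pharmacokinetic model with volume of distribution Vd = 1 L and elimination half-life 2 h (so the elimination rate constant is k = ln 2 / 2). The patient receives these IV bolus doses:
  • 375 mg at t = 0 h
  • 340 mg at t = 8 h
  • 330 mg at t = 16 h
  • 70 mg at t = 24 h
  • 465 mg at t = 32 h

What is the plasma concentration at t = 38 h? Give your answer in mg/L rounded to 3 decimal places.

58.844 mg/L

k = ln 2 / 2 = 0.34657 per h
Dose 1 (375 mg at t=0 h): 375·exp(−0.34657·38) = 0.001 mg/L
Dose 2 (340 mg at t=8 h): 340·exp(−0.34657·30) = 0.010 mg/L
Dose 3 (330 mg at t=16 h): 330·exp(−0.34657·22) = 0.161 mg/L
Dose 4 (70 mg at t=24 h): 70·exp(−0.34657·14) = 0.547 mg/L
Dose 5 (465 mg at t=32 h): 465·exp(−0.34657·6) = 58.125 mg/L
C(38) = 0.001 + 0.010 + 0.161 + 0.547 + 58.125 = 58.844 mg/L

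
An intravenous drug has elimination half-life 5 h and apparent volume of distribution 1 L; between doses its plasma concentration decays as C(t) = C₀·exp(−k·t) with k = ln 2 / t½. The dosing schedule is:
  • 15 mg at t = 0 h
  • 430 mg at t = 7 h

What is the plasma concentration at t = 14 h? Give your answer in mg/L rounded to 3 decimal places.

165.093 mg/L

k = ln 2 / 5 = 0.13863 per h
Dose 1 (15 mg at t=0 h): 15·exp(−0.13863·14) = 2.154 mg/L
Dose 2 (430 mg at t=7 h): 430·exp(−0.13863·7) = 162.940 mg/L
C(14) = 2.154 + 162.940 = 165.093 mg/L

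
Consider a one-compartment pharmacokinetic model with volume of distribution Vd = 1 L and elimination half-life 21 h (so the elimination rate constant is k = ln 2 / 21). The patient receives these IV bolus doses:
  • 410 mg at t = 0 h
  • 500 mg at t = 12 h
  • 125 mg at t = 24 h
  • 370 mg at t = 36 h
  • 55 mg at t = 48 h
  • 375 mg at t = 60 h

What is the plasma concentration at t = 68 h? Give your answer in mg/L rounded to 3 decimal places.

596.522 mg/L

k = ln 2 / 21 = 0.03301 per h
Dose 1 (410 mg at t=0 h): 410·exp(−0.03301·68) = 43.453 mg/L
Dose 2 (500 mg at t=12 h): 500·exp(−0.03301·56) = 78.745 mg/L
Dose 3 (125 mg at t=24 h): 125·exp(−0.03301·44) = 29.254 mg/L
Dose 4 (370 mg at t=36 h): 370·exp(−0.03301·32) = 128.674 mg/L
Dose 5 (55 mg at t=48 h): 55·exp(−0.03301·20) = 28.423 mg/L
Dose 6 (375 mg at t=60 h): 375·exp(−0.03301·8) = 287.974 mg/L
C(68) = 43.453 + 78.745 + 29.254 + 128.674 + 28.423 + 287.974 = 596.522 mg/L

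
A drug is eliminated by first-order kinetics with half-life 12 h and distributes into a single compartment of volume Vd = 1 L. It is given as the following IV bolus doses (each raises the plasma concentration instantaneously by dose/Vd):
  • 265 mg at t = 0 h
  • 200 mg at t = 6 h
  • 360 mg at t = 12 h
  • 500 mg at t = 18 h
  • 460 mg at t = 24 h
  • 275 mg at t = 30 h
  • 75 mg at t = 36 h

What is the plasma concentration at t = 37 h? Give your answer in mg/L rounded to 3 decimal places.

k = ln 2 / 12 = 0.05776 per h
Dose 1 (265 mg at t=0 h): 265·exp(−0.05776·37) = 31.266 mg/L
Dose 2 (200 mg at t=6 h): 200·exp(−0.05776·31) = 33.371 mg/L
Dose 3 (360 mg at t=12 h): 360·exp(−0.05776·25) = 84.949 mg/L
Dose 4 (500 mg at t=18 h): 500·exp(−0.05776·19) = 166.855 mg/L
Dose 5 (460 mg at t=24 h): 460·exp(−0.05776·13) = 217.091 mg/L
Dose 6 (275 mg at t=30 h): 275·exp(−0.05776·7) = 183.540 mg/L
Dose 7 (75 mg at t=36 h): 75·exp(−0.05776·1) = 70.791 mg/L
C(37) = 31.266 + 33.371 + 84.949 + 166.855 + 217.091 + 183.540 + 70.791 = 787.863 mg/L

787.863 mg/L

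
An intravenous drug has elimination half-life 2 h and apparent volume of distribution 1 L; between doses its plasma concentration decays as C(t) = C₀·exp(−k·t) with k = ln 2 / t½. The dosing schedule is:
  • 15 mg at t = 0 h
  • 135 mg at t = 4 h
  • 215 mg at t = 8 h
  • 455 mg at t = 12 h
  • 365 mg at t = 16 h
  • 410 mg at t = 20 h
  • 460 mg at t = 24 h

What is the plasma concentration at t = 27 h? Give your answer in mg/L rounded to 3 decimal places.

k = ln 2 / 2 = 0.34657 per h
Dose 1 (15 mg at t=0 h): 15·exp(−0.34657·27) = 0.001 mg/L
Dose 2 (135 mg at t=4 h): 135·exp(−0.34657·23) = 0.047 mg/L
Dose 3 (215 mg at t=8 h): 215·exp(−0.34657·19) = 0.297 mg/L
Dose 4 (455 mg at t=12 h): 455·exp(−0.34657·15) = 2.514 mg/L
Dose 5 (365 mg at t=16 h): 365·exp(−0.34657·11) = 8.065 mg/L
Dose 6 (410 mg at t=20 h): 410·exp(−0.34657·7) = 36.239 mg/L
Dose 7 (460 mg at t=24 h): 460·exp(−0.34657·3) = 162.635 mg/L
C(27) = 0.001 + 0.047 + 0.297 + 2.514 + 8.065 + 36.239 + 162.635 = 209.798 mg/L

209.798 mg/L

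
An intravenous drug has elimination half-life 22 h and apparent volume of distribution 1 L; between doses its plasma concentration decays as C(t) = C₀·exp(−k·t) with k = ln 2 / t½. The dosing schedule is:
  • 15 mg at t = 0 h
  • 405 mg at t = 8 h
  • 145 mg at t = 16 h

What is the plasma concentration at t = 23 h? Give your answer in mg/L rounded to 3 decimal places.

376.038 mg/L

k = ln 2 / 22 = 0.03151 per h
Dose 1 (15 mg at t=0 h): 15·exp(−0.03151·23) = 7.267 mg/L
Dose 2 (405 mg at t=8 h): 405·exp(−0.03151·15) = 252.469 mg/L
Dose 3 (145 mg at t=16 h): 145·exp(−0.03151·7) = 116.302 mg/L
C(23) = 7.267 + 252.469 + 116.302 = 376.038 mg/L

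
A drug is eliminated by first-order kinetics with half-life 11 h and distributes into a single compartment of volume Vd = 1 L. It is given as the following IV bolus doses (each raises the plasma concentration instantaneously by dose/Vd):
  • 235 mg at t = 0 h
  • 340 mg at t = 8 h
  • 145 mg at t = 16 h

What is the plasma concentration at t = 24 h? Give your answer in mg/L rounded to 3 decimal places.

263.436 mg/L

k = ln 2 / 11 = 0.06301 per h
Dose 1 (235 mg at t=0 h): 235·exp(−0.06301·24) = 51.793 mg/L
Dose 2 (340 mg at t=8 h): 340·exp(−0.06301·16) = 124.056 mg/L
Dose 3 (145 mg at t=16 h): 145·exp(−0.06301·8) = 87.586 mg/L
C(24) = 51.793 + 124.056 + 87.586 = 263.436 mg/L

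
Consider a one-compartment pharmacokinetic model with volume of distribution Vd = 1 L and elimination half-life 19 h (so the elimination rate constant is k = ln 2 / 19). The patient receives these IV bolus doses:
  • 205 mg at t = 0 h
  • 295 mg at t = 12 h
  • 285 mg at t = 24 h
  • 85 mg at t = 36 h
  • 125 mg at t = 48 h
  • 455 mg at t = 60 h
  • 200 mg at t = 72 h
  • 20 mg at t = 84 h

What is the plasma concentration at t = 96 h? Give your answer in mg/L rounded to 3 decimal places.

k = ln 2 / 19 = 0.03648 per h
Dose 1 (205 mg at t=0 h): 205·exp(−0.03648·96) = 6.177 mg/L
Dose 2 (295 mg at t=12 h): 295·exp(−0.03648·84) = 13.771 mg/L
Dose 3 (285 mg at t=24 h): 285·exp(−0.03648·72) = 20.611 mg/L
Dose 4 (85 mg at t=36 h): 85·exp(−0.03648·60) = 9.524 mg/L
Dose 5 (125 mg at t=48 h): 125·exp(−0.03648·48) = 21.698 mg/L
Dose 6 (455 mg at t=60 h): 455·exp(−0.03648·36) = 122.360 mg/L
Dose 7 (200 mg at t=72 h): 200·exp(−0.03648·24) = 83.326 mg/L
Dose 8 (20 mg at t=84 h): 20·exp(−0.03648·12) = 12.909 mg/L
C(96) = 6.177 + 13.771 + 20.611 + 9.524 + 21.698 + 122.360 + 83.326 + 12.909 = 290.375 mg/L

290.375 mg/L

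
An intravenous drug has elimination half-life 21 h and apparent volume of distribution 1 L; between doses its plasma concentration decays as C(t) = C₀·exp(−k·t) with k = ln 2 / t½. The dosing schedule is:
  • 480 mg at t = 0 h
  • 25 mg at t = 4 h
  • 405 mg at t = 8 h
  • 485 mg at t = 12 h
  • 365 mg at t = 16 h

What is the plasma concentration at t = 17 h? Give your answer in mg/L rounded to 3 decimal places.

k = ln 2 / 21 = 0.03301 per h
Dose 1 (480 mg at t=0 h): 480·exp(−0.03301·17) = 273.874 mg/L
Dose 2 (25 mg at t=4 h): 25·exp(−0.03301·13) = 16.278 mg/L
Dose 3 (405 mg at t=8 h): 405·exp(−0.03301·9) = 300.914 mg/L
Dose 4 (485 mg at t=12 h): 485·exp(−0.03301·5) = 411.214 mg/L
Dose 5 (365 mg at t=16 h): 365·exp(−0.03301·1) = 353.149 mg/L
C(17) = 273.874 + 16.278 + 300.914 + 411.214 + 353.149 = 1355.428 mg/L

1355.428 mg/L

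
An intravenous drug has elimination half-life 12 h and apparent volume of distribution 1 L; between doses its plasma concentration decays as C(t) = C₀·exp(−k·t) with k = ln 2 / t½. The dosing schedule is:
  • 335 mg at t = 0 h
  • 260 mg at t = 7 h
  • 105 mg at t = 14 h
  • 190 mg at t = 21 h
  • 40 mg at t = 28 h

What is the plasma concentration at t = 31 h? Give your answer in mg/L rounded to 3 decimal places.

k = ln 2 / 12 = 0.05776 per h
Dose 1 (335 mg at t=0 h): 335·exp(−0.05776·31) = 55.896 mg/L
Dose 2 (260 mg at t=7 h): 260·exp(−0.05776·24) = 65.000 mg/L
Dose 3 (105 mg at t=14 h): 105·exp(−0.05776·17) = 39.331 mg/L
Dose 4 (190 mg at t=21 h): 190·exp(−0.05776·10) = 106.634 mg/L
Dose 5 (40 mg at t=28 h): 40·exp(−0.05776·3) = 33.636 mg/L
C(31) = 55.896 + 65.000 + 39.331 + 106.634 + 33.636 = 300.497 mg/L

300.497 mg/L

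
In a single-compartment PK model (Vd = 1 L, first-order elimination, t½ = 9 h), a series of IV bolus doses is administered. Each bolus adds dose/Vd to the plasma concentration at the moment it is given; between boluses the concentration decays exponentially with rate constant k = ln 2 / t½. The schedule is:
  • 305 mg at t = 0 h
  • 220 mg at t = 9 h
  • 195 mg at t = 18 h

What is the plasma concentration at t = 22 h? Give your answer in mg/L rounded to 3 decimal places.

280.168 mg/L

k = ln 2 / 9 = 0.07702 per h
Dose 1 (305 mg at t=0 h): 305·exp(−0.07702·22) = 56.034 mg/L
Dose 2 (220 mg at t=9 h): 220·exp(−0.07702·13) = 80.835 mg/L
Dose 3 (195 mg at t=18 h): 195·exp(−0.07702·4) = 143.299 mg/L
C(22) = 56.034 + 80.835 + 143.299 = 280.168 mg/L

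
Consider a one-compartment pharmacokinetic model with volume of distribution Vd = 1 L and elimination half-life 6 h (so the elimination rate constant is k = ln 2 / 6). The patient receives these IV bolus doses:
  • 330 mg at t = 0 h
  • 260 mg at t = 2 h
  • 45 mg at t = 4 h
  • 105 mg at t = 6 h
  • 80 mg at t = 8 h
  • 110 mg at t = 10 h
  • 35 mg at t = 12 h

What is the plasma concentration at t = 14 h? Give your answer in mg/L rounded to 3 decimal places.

323.399 mg/L

k = ln 2 / 6 = 0.11552 per h
Dose 1 (330 mg at t=0 h): 330·exp(−0.11552·14) = 65.480 mg/L
Dose 2 (260 mg at t=2 h): 260·exp(−0.11552·12) = 65.000 mg/L
Dose 3 (45 mg at t=4 h): 45·exp(−0.11552·10) = 14.174 mg/L
Dose 4 (105 mg at t=6 h): 105·exp(−0.11552·8) = 41.669 mg/L
Dose 5 (80 mg at t=8 h): 80·exp(−0.11552·6) = 40.000 mg/L
Dose 6 (110 mg at t=10 h): 110·exp(−0.11552·4) = 69.296 mg/L
Dose 7 (35 mg at t=12 h): 35·exp(−0.11552·2) = 27.780 mg/L
C(14) = 65.480 + 65.000 + 14.174 + 41.669 + 40.000 + 69.296 + 27.780 = 323.399 mg/L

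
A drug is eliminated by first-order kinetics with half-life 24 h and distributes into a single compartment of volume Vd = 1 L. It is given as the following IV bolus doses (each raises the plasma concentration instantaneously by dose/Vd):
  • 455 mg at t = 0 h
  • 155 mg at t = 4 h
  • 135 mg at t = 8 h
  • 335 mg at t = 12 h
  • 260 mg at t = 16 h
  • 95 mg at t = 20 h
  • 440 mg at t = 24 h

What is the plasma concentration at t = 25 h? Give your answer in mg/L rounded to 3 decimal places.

1328.486 mg/L

k = ln 2 / 24 = 0.02888 per h
Dose 1 (455 mg at t=0 h): 455·exp(−0.02888·25) = 221.024 mg/L
Dose 2 (155 mg at t=4 h): 155·exp(−0.02888·21) = 84.514 mg/L
Dose 3 (135 mg at t=8 h): 135·exp(−0.02888·17) = 82.624 mg/L
Dose 4 (335 mg at t=12 h): 335·exp(−0.02888·13) = 230.137 mg/L
Dose 5 (260 mg at t=16 h): 260·exp(−0.02888·9) = 200.487 mg/L
Dose 6 (95 mg at t=20 h): 95·exp(−0.02888·5) = 82.226 mg/L
Dose 7 (440 mg at t=24 h): 440·exp(−0.02888·1) = 427.474 mg/L
C(25) = 221.024 + 84.514 + 82.624 + 230.137 + 200.487 + 82.226 + 427.474 = 1328.486 mg/L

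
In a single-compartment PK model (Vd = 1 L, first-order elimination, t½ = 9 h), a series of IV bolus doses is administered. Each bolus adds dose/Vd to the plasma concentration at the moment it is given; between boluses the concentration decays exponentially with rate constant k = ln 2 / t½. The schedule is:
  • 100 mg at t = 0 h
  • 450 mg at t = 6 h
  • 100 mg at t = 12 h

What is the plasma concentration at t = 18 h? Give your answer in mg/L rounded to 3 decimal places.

266.579 mg/L

k = ln 2 / 9 = 0.07702 per h
Dose 1 (100 mg at t=0 h): 100·exp(−0.07702·18) = 25.000 mg/L
Dose 2 (450 mg at t=6 h): 450·exp(−0.07702·12) = 178.583 mg/L
Dose 3 (100 mg at t=12 h): 100·exp(−0.07702·6) = 62.996 mg/L
C(18) = 25.000 + 178.583 + 62.996 = 266.579 mg/L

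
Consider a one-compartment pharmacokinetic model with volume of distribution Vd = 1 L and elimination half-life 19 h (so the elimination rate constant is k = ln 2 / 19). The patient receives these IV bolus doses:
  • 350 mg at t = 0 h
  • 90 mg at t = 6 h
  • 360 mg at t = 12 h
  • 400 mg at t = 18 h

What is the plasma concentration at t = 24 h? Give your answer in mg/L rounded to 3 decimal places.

k = ln 2 / 19 = 0.03648 per h
Dose 1 (350 mg at t=0 h): 350·exp(−0.03648·24) = 145.821 mg/L
Dose 2 (90 mg at t=6 h): 90·exp(−0.03648·18) = 46.672 mg/L
Dose 3 (360 mg at t=12 h): 360·exp(−0.03648·12) = 232.369 mg/L
Dose 4 (400 mg at t=18 h): 400·exp(−0.03648·6) = 321.364 mg/L
C(24) = 145.821 + 46.672 + 232.369 + 321.364 = 746.226 mg/L

746.226 mg/L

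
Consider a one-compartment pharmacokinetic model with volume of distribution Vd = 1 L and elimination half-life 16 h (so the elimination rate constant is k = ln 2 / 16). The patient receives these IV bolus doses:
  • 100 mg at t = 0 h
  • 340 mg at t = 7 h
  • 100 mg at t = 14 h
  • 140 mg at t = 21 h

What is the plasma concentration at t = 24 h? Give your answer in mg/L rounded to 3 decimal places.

k = ln 2 / 16 = 0.04332 per h
Dose 1 (100 mg at t=0 h): 100·exp(−0.04332·24) = 35.355 mg/L
Dose 2 (340 mg at t=7 h): 340·exp(−0.04332·17) = 162.793 mg/L
Dose 3 (100 mg at t=14 h): 100·exp(−0.04332·10) = 64.842 mg/L
Dose 4 (140 mg at t=21 h): 140·exp(−0.04332·3) = 122.938 mg/L
C(24) = 35.355 + 162.793 + 64.842 + 122.938 = 385.928 mg/L

385.928 mg/L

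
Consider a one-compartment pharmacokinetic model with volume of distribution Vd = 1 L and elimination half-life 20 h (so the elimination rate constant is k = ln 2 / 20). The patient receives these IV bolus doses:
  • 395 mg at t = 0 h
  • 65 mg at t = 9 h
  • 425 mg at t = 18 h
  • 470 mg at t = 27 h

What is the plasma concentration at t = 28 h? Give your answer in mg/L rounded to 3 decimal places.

937.834 mg/L

k = ln 2 / 20 = 0.03466 per h
Dose 1 (395 mg at t=0 h): 395·exp(−0.03466·28) = 149.677 mg/L
Dose 2 (65 mg at t=9 h): 65·exp(−0.03466·19) = 33.646 mg/L
Dose 3 (425 mg at t=18 h): 425·exp(−0.03466·10) = 300.520 mg/L
Dose 4 (470 mg at t=27 h): 470·exp(−0.03466·1) = 453.990 mg/L
C(28) = 149.677 + 33.646 + 300.520 + 453.990 = 937.834 mg/L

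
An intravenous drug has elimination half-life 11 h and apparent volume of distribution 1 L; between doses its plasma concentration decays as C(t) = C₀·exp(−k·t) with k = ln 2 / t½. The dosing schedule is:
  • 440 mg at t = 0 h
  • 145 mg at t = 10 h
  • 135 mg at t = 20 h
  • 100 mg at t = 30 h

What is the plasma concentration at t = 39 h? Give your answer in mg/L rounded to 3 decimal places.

k = ln 2 / 11 = 0.06301 per h
Dose 1 (440 mg at t=0 h): 440·exp(−0.06301·39) = 37.685 mg/L
Dose 2 (145 mg at t=10 h): 145·exp(−0.06301·29) = 23.321 mg/L
Dose 3 (135 mg at t=20 h): 135·exp(−0.06301·19) = 40.773 mg/L
Dose 4 (100 mg at t=30 h): 100·exp(−0.06301·9) = 56.716 mg/L
C(39) = 37.685 + 23.321 + 40.773 + 56.716 = 158.494 mg/L

158.494 mg/L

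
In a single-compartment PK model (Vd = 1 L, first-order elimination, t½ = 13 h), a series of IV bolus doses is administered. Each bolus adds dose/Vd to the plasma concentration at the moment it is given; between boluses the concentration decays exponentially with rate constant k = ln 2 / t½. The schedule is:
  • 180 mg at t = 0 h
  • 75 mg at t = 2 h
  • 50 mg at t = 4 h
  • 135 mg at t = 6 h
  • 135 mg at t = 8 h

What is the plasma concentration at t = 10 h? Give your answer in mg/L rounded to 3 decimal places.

421.295 mg/L

k = ln 2 / 13 = 0.05332 per h
Dose 1 (180 mg at t=0 h): 180·exp(−0.05332·10) = 105.611 mg/L
Dose 2 (75 mg at t=2 h): 75·exp(−0.05332·8) = 48.957 mg/L
Dose 3 (50 mg at t=4 h): 50·exp(−0.05332·6) = 36.311 mg/L
Dose 4 (135 mg at t=6 h): 135·exp(−0.05332·4) = 109.071 mg/L
Dose 5 (135 mg at t=8 h): 135·exp(−0.05332·2) = 121.345 mg/L
C(10) = 105.611 + 48.957 + 36.311 + 109.071 + 121.345 = 421.295 mg/L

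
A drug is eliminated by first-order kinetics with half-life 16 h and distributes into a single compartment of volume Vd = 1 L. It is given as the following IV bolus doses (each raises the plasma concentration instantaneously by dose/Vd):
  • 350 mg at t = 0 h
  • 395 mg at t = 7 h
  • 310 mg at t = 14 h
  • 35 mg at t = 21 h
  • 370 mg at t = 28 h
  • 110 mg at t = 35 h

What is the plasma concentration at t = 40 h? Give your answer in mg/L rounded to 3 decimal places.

580.888 mg/L

k = ln 2 / 16 = 0.04332 per h
Dose 1 (350 mg at t=0 h): 350·exp(−0.04332·40) = 61.872 mg/L
Dose 2 (395 mg at t=7 h): 395·exp(−0.04332·33) = 94.563 mg/L
Dose 3 (310 mg at t=14 h): 310·exp(−0.04332·26) = 100.505 mg/L
Dose 4 (35 mg at t=21 h): 35·exp(−0.04332·19) = 15.367 mg/L
Dose 5 (370 mg at t=28 h): 370·exp(−0.04332·12) = 220.003 mg/L
Dose 6 (110 mg at t=35 h): 110·exp(−0.04332·5) = 88.577 mg/L
C(40) = 61.872 + 94.563 + 100.505 + 15.367 + 220.003 + 88.577 = 580.888 mg/L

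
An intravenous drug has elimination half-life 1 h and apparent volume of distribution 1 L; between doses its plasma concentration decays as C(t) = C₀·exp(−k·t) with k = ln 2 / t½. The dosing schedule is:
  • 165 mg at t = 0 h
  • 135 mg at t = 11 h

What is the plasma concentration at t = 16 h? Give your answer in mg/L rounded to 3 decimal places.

k = ln 2 / 1 = 0.69315 per h
Dose 1 (165 mg at t=0 h): 165·exp(−0.69315·16) = 0.003 mg/L
Dose 2 (135 mg at t=11 h): 135·exp(−0.69315·5) = 4.219 mg/L
C(16) = 0.003 + 4.219 = 4.221 mg/L

4.221 mg/L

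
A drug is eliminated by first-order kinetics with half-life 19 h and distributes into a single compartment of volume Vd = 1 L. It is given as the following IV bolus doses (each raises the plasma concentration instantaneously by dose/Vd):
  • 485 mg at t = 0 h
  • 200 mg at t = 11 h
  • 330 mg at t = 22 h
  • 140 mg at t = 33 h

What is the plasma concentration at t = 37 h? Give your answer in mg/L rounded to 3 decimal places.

k = ln 2 / 19 = 0.03648 per h
Dose 1 (485 mg at t=0 h): 485·exp(−0.03648·37) = 125.755 mg/L
Dose 2 (200 mg at t=11 h): 200·exp(−0.03648·26) = 77.463 mg/L
Dose 3 (330 mg at t=22 h): 330·exp(−0.03648·15) = 190.923 mg/L
Dose 4 (140 mg at t=33 h): 140·exp(−0.03648·4) = 120.991 mg/L
C(37) = 125.755 + 77.463 + 190.923 + 120.991 = 515.132 mg/L

515.132 mg/L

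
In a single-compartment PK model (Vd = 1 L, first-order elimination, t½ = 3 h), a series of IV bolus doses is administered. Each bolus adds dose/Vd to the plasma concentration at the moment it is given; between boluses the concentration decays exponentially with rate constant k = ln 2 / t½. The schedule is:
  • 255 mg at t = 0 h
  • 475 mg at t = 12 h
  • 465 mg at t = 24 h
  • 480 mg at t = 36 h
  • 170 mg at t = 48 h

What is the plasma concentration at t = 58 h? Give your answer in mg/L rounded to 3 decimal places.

k = ln 2 / 3 = 0.23105 per h
Dose 1 (255 mg at t=0 h): 255·exp(−0.23105·58) = 0.000 mg/L
Dose 2 (475 mg at t=12 h): 475·exp(−0.23105·46) = 0.012 mg/L
Dose 3 (465 mg at t=24 h): 465·exp(−0.23105·34) = 0.180 mg/L
Dose 4 (480 mg at t=36 h): 480·exp(−0.23105·22) = 2.976 mg/L
Dose 5 (170 mg at t=48 h): 170·exp(−0.23105·10) = 16.866 mg/L
C(58) = 0.000 + 0.012 + 0.180 + 2.976 + 16.866 = 20.035 mg/L

20.035 mg/L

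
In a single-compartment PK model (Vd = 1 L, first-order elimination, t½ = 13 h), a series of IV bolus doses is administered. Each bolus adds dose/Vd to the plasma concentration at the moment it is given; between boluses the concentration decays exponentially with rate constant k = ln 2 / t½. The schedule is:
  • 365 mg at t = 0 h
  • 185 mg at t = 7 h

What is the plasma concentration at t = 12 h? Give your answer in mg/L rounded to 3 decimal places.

334.202 mg/L

k = ln 2 / 13 = 0.05332 per h
Dose 1 (365 mg at t=0 h): 365·exp(−0.05332·12) = 192.495 mg/L
Dose 2 (185 mg at t=7 h): 185·exp(−0.05332·5) = 141.707 mg/L
C(12) = 192.495 + 141.707 = 334.202 mg/L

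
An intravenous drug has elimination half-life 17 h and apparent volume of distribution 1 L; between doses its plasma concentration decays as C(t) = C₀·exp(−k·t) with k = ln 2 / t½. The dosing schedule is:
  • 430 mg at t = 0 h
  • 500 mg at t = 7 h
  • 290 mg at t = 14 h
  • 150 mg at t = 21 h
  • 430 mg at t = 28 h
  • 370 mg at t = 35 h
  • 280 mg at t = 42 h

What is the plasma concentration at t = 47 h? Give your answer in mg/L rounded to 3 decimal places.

k = ln 2 / 17 = 0.04077 per h
Dose 1 (430 mg at t=0 h): 430·exp(−0.04077·47) = 63.272 mg/L
Dose 2 (500 mg at t=7 h): 500·exp(−0.04077·40) = 97.873 mg/L
Dose 3 (290 mg at t=14 h): 290·exp(−0.04077·33) = 75.517 mg/L
Dose 4 (150 mg at t=21 h): 150·exp(−0.04077·26) = 51.963 mg/L
Dose 5 (430 mg at t=28 h): 430·exp(−0.04077·19) = 198.163 mg/L
Dose 6 (370 mg at t=35 h): 370·exp(−0.04077·12) = 226.835 mg/L
Dose 7 (280 mg at t=42 h): 280·exp(−0.04077·5) = 228.360 mg/L
C(47) = 63.272 + 97.873 + 75.517 + 51.963 + 198.163 + 226.835 + 228.360 = 941.983 mg/L

941.983 mg/L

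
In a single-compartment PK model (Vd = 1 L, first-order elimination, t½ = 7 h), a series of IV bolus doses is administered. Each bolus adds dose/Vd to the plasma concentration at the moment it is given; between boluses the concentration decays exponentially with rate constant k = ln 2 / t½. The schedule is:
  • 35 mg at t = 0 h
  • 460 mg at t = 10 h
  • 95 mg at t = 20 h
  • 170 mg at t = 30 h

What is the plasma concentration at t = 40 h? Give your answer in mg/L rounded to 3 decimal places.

k = ln 2 / 7 = 0.09902 per h
Dose 1 (35 mg at t=0 h): 35·exp(−0.09902·40) = 0.667 mg/L
Dose 2 (460 mg at t=10 h): 460·exp(−0.09902·30) = 23.585 mg/L
Dose 3 (95 mg at t=20 h): 95·exp(−0.09902·20) = 13.111 mg/L
Dose 4 (170 mg at t=30 h): 170·exp(−0.09902·10) = 63.155 mg/L
C(40) = 0.667 + 23.585 + 13.111 + 63.155 = 100.517 mg/L

100.517 mg/L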